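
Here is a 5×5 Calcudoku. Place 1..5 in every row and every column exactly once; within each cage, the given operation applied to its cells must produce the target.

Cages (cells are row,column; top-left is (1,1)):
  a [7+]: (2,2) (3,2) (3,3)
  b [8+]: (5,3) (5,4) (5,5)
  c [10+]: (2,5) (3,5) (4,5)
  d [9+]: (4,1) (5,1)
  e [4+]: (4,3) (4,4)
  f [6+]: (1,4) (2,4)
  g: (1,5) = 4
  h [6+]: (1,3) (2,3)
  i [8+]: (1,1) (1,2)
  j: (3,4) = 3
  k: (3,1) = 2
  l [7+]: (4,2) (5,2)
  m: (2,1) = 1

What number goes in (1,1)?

Cage g is a single given cell, so (1,5) = 4.
Cage m is a single given cell, so (2,1) = 1.
K is a freebie; hence (3,1) = 2.
Cage j is a single given cell, so (3,4) = 3.
3 is placed in column 4, so (4,4) = 1.
The two cells of cage f must have sum 6, so (1,4) = 2.
Cage a needs sum 7, so (2,2) = 2.
The two cells of cage f must have sum 6, so (2,4) = 4.
2 is placed in row 2, so (2,5) = 3.
Cage c has sum 10, which forces (3,5) = 5.
1 is placed in row 4, leaving (4,3) = 3.
Column 5 now contains 3, so (4,5) = 2.
Column 4 now contains 4, so (5,4) = 5.
2 is placed in column 5, so (5,5) = 1.
2 is placed in row 1, so (1,3) = 1.
4 is placed in row 2; hence (2,3) = 5.
Column 3 already has 1; hence (3,3) = 4.
Cage d needs two cells with sum 9, so (4,1) = 5.
The two cells of cage l must have sum 7, so (4,2) = 4.
Row 5 now contains 5, leaving (5,1) = 4.
The two cells of cage l must have sum 7; hence (5,2) = 3.
Row 5 now contains 1, leaving (5,3) = 2.
Column 1 now contains 5; hence (1,1) = 3.
Column 2 now contains 3; hence (1,2) = 5.
4 is placed in row 3, leaving (3,2) = 1.
Filled in: 3 5 1 2 4 / 1 2 5 4 3 / 2 1 4 3 5 / 5 4 3 1 2 / 4 3 2 5 1.

3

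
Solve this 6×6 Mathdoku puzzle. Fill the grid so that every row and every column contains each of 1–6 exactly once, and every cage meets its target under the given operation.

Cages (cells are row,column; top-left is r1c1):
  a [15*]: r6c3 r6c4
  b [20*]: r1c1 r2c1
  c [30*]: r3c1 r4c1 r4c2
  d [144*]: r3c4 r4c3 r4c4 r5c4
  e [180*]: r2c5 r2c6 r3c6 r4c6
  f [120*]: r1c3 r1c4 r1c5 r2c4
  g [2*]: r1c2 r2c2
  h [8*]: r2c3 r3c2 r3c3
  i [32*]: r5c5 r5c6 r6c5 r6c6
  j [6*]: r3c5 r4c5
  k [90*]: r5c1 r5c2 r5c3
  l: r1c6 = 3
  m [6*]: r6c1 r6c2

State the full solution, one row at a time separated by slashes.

Cage l is a single given cell; hence r1c6 = 3.
The only place for 4 in column 2 is r3c2.
Column 5 needs a 5, and only r1c5 is open for it.
5 is placed in row 1, so r1c1 = 4.
The two cells of cage b must have product 20, leaving r2c1 = 5.
The 3 cells of cage c must have product 30, leaving r4c2 = 5.
Cage e has product 180, leaving r3c6 = 5.
The 3 cells of cage k must have product 90, leaving r5c3 = 5.
Column 3 already has 5, which forces r6c3 = 3.
Row 6 now contains 3, which forces r6c4 = 5.
Row 2 needs a 3, and only r2c5 is open for it.
The only place for 4 in row 2 is r2c4.
The 4 cells of cage d must have product 144, leaving r4c3 = 4.
The only place for 2 in row 1 is r1c2.
2 is placed in column 2; hence r2c2 = 1.
1 is placed in row 2, leaving r2c3 = 2.
Row 2 now contains 2, so r2c6 = 6.
Column 3 now contains 2, so r3c3 = 1.
Row 3 already has 1; hence r3c5 = 6.
Column 5 now contains 6, which forces r4c5 = 1.
6 is placed in column 6, leaving r4c6 = 2.
1 is placed in column 2, so r6c2 = 6.
1 is placed in column 3, so r1c3 = 6.
Cage f has product 120, leaving r1c4 = 1.
The 3 cells of cage c must have product 30, so r3c1 = 2.
2 is placed in row 3; hence r3c4 = 3.
Cage c needs product 30, which forces r4c1 = 3.
Column 4 already has 3, leaving r4c4 = 6.
Cage k needs product 90; hence r5c1 = 6.
Column 2 already has 6; hence r5c2 = 3.
Column 4 already has 6; hence r5c4 = 2.
Row 5 now contains 2; hence r5c5 = 4.
4 is placed in row 5, so r5c6 = 1.
6 is placed in row 6, so r6c1 = 1.
4 is placed in column 5, so r6c5 = 2.
Column 6 already has 1; hence r6c6 = 4.

4 2 6 1 5 3 / 5 1 2 4 3 6 / 2 4 1 3 6 5 / 3 5 4 6 1 2 / 6 3 5 2 4 1 / 1 6 3 5 2 4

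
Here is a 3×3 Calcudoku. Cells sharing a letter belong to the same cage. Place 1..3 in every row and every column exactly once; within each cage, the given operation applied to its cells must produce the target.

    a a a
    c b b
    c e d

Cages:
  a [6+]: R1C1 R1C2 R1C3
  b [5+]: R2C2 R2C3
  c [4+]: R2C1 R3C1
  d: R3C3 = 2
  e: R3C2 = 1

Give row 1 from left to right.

E is a freebie; hence R3C2 = 1.
Cage d is a single given cell, which forces R3C3 = 2.
The two cells of cage c must have sum 4, so R2C1 = 1.
The two cells of cage b must have sum 5, so R2C2 = 2.
2 is placed in column 3, leaving R2C3 = 3.
1 is placed in row 3, leaving R3C1 = 3.
Column 1 now contains 3, so R1C1 = 2.
2 is placed in column 2, so R1C2 = 3.
3 is placed in column 3, which forces R1C3 = 1.
Completed grid: 2 3 1 / 1 2 3 / 3 1 2.

2 3 1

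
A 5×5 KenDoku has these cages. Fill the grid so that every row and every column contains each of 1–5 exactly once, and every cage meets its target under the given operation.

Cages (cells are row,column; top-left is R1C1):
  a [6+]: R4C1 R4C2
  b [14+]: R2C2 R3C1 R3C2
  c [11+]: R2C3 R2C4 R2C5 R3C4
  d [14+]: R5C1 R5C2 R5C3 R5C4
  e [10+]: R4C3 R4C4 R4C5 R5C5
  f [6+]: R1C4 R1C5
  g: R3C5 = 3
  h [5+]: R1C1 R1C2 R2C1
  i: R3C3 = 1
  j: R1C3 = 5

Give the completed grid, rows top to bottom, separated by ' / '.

3 1 5 4 2 / 1 5 2 3 4 / 5 4 1 2 3 / 4 2 3 1 5 / 2 3 4 5 1

Cage j is given, leaving R1C3 = 5.
The 3 cells of cage b must have sum 14, leaving R2C2 = 5.
The 3 cells of cage b must have sum 14; hence R3C1 = 5.
Cage b has sum 14, so R3C2 = 4.
Cage i is given, so R3C3 = 1.
G is a freebie, leaving R3C5 = 3.
3 is placed in row 3, so R3C4 = 2.
Cage a needs two cells with sum 6, which forces R4C1 = 4.
Cage a needs two cells with sum 6, which forces R4C2 = 2.
Row 4 already has 2, which forces R4C3 = 3.
Column 2 already has 2, so R5C2 = 3.
Cage d has sum 14, so R5C4 = 5.
The 3 cells of cage h must have sum 5, which forces R1C1 = 3.
Column 2 already has 2, which forces R1C2 = 1.
2 is placed in column 4; hence R1C4 = 4.
Cage f needs two cells with sum 6; hence R1C5 = 2.
Cage h needs sum 5, which forces R2C1 = 1.
The 4 cells of cage c must have sum 11, which forces R2C4 = 3.
Column 5 now contains 2, which forces R2C5 = 4.
Column 4 already has 5, so R4C4 = 1.
Cage e has sum 10, so R4C5 = 5.
Row 5 now contains 3, which forces R5C1 = 2.
Cage d needs sum 14; hence R5C3 = 4.
Cage e needs sum 10, which forces R5C5 = 1.
4 is placed in row 2; hence R2C3 = 2.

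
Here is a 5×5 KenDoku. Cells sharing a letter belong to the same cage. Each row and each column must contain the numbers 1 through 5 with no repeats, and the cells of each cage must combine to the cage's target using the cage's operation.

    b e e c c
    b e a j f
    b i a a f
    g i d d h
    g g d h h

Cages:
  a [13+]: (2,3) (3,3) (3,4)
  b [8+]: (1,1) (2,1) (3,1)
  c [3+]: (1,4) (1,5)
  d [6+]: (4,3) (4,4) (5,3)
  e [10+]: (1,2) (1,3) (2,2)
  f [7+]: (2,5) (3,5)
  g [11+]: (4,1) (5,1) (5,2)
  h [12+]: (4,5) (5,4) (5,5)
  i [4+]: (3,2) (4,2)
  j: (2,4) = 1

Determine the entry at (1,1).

Cage j is a single given cell, which forces (2,4) = 1.
Column 4 now contains 1, so (1,4) = 2.
Cage c needs two cells with sum 3, leaving (1,5) = 1.
Column 4 already has 2, so (4,4) = 3.
Cage b has sum 8; hence (3,1) = 1.
Cage i needs two cells with sum 4; hence (3,2) = 3.
3 is placed in row 3, so (3,3) = 5.
5 is placed in row 3; hence (3,4) = 4.
Row 3 already has 4, leaving (3,5) = 2.
Row 4 now contains 3, which forces (4,2) = 1.
Row 4 now contains 1; hence (4,3) = 2.
2 is placed in column 3, so (5,3) = 1.
Column 4 now contains 4, which forces (5,4) = 5.
Column 5 already has 2, which forces (5,5) = 3.
The 3 cells of cage e must have sum 10, so (1,2) = 5.
Column 3 now contains 5; hence (1,3) = 3.
3 is placed in column 2, which forces (2,2) = 2.
Column 3 now contains 5, leaving (2,3) = 4.
The two cells of cage f must have sum 7, so (2,5) = 5.
The 3 cells of cage g must have sum 11, which forces (4,1) = 5.
Cage h has sum 12, which forces (4,5) = 4.
Column 2 now contains 2, so (5,2) = 4.
Row 1 already has 3, which forces (1,1) = 4.
Row 2 already has 4, so (2,1) = 3.
Row 5 now contains 4, leaving (5,1) = 2.
Filled in: 4 5 3 2 1 / 3 2 4 1 5 / 1 3 5 4 2 / 5 1 2 3 4 / 2 4 1 5 3.

4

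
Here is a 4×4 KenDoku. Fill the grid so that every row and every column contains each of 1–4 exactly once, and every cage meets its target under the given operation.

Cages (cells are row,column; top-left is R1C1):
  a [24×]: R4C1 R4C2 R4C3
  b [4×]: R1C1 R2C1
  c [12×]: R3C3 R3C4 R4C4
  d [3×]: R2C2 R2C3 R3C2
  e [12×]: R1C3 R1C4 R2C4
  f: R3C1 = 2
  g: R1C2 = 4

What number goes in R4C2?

Cage g is given; hence R1C2 = 4.
The 3 cells of cage d must have product 3, leaving R2C2 = 3.
The 3 cells of cage d must have product 3, which forces R2C3 = 1.
F is a freebie; hence R3C1 = 2.
Cage d has product 3, so R3C2 = 1.
3 is placed in column 2, leaving R4C2 = 2.
4 is placed in row 1, which forces R1C1 = 1.
1 is placed in row 1, leaving R1C4 = 3.
Row 2 already has 1, so R2C1 = 4.
Row 2 now contains 4, leaving R2C4 = 2.
Column 4 already has 3, leaving R3C4 = 4.
Column 1 now contains 4, which forces R4C1 = 3.
3 is placed in row 4, which forces R4C3 = 4.
The 3 cells of cage c must have product 12, so R4C4 = 1.
Row 1 now contains 3; hence R1C3 = 2.
4 is placed in row 3, leaving R3C3 = 3.
The full grid is 1 4 2 3 / 4 3 1 2 / 2 1 3 4 / 3 2 4 1.

2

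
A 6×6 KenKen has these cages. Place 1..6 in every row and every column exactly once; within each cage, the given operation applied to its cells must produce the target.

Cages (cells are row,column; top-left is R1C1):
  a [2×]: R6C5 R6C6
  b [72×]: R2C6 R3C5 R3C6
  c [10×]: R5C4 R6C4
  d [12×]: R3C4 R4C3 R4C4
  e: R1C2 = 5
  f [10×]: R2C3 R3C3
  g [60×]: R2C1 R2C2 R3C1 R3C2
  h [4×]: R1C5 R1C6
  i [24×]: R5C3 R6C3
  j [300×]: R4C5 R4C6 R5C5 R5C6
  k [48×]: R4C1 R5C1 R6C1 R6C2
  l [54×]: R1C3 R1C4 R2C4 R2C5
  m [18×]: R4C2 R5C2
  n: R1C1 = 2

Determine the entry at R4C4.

3

Cage n is a single given cell; hence R1C1 = 2.
Cage e is a single given cell; hence R1C2 = 5.
Row 5 needs a 1, and only R5C1 is open for it.
The only place for 3 in row 6 is R6C1.
Cage k needs product 48; hence R4C1 = 4.
Cage k needs product 48; hence R6C2 = 4.
Row 6 already has 4; hence R6C3 = 6.
6 is placed in column 3, leaving R5C3 = 4.
The only place for 6 in row 1 is R1C4.
Cage l has product 54, leaving R1C3 = 3.
Cage d has product 12, which forces R4C4 = 3.
3 is placed in column 4, leaving R2C4 = 1.
Cage l needs product 54, leaving R2C5 = 3.
Row 4 now contains 3; hence R4C2 = 6.
The two cells of cage m must have product 18; hence R5C2 = 3.
Row 2 already has 1, so R2C2 = 2.
Row 2 now contains 2; hence R2C3 = 5.
Cage g needs product 60, which forces R3C2 = 1.
Column 3 now contains 5, so R3C3 = 2.
Row 3 now contains 2, so R3C4 = 4.
4 is placed in row 3, so R3C5 = 6.
Row 3 now contains 2; hence R3C6 = 3.
Column 3 already has 2; hence R4C3 = 1.
6 is placed in column 5, so R5C5 = 5.
Row 5 already has 5, which forces R5C6 = 6.
Row 2 now contains 5, which forces R2C1 = 6.
6 is placed in column 6, so R2C6 = 4.
Row 3 now contains 6; hence R3C1 = 5.
Column 5 now contains 5, so R4C5 = 2.
The 4 cells of cage j must have product 300, which forces R4C6 = 5.
Row 5 already has 5, leaving R5C4 = 2.
Cage c's pair has product 10; hence R6C4 = 5.
Column 5 already has 2, so R6C5 = 1.
Row 6 already has 1, leaving R6C6 = 2.
1 is placed in column 5, so R1C5 = 4.
Column 6 already has 4; hence R1C6 = 1.
Completed grid: 2 5 3 6 4 1 / 6 2 5 1 3 4 / 5 1 2 4 6 3 / 4 6 1 3 2 5 / 1 3 4 2 5 6 / 3 4 6 5 1 2.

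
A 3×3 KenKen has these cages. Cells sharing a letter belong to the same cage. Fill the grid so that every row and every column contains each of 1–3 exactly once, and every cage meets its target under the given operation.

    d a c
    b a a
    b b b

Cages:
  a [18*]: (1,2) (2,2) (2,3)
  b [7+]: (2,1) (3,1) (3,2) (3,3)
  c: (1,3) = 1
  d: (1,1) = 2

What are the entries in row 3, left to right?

3 1 2

Cage d is given, leaving (1,1) = 2.
Cage a has product 18; hence (1,2) = 3.
C is a freebie, leaving (1,3) = 1.
Cage b has sum 7; hence (2,1) = 1.
The 3 cells of cage a must have product 18, which forces (2,2) = 2.
Cage a has product 18; hence (2,3) = 3.
Column 1 already has 2; hence (3,1) = 3.
Column 2 now contains 2; hence (3,2) = 1.
Column 3 now contains 3; hence (3,3) = 2.
Filled in: 2 3 1 / 1 2 3 / 3 1 2.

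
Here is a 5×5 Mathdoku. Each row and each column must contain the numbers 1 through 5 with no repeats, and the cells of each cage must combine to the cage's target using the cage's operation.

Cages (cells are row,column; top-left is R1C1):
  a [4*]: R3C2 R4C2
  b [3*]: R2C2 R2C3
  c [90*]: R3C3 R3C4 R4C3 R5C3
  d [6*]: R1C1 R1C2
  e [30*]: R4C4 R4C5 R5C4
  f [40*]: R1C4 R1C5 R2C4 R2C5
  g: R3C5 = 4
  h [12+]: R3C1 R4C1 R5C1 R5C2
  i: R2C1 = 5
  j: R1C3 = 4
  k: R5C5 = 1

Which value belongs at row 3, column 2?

Cage j is a single given cell; hence R1C3 = 4.
Cage i is a single given cell, which forces R2C1 = 5.
Cage c needs product 90, so R3C4 = 3.
Cage g is a single given cell, leaving R3C5 = 4.
K is a freebie, leaving R5C5 = 1.
Cage f has product 40; hence R1C4 = 1.
Cage f needs product 40; hence R1C5 = 5.
Cage f needs product 40, so R2C4 = 4.
Column 5 now contains 1, so R2C5 = 2.
Row 3 now contains 4, which forces R3C2 = 1.
The two cells of cage a must have product 4, which forces R4C2 = 4.
Cage e has product 30; hence R4C5 = 3.
1 is placed in column 2; hence R2C2 = 3.
The two cells of cage b must have product 3, leaving R2C3 = 1.
Row 3 now contains 1, leaving R3C1 = 2.
2 is placed in row 3; hence R3C3 = 5.
Cage h has sum 12; hence R4C1 = 1.
5 is placed in column 3, so R4C3 = 2.
Row 4 already has 2; hence R4C4 = 5.
Cage h needs sum 12; hence R5C1 = 4.
Cage h has sum 12, which forces R5C2 = 5.
Cage c needs product 90, which forces R5C3 = 3.
Column 4 already has 5; hence R5C4 = 2.
2 is placed in column 1, which forces R1C1 = 3.
Column 2 already has 3; hence R1C2 = 2.
The full grid is 3 2 4 1 5 / 5 3 1 4 2 / 2 1 5 3 4 / 1 4 2 5 3 / 4 5 3 2 1.

1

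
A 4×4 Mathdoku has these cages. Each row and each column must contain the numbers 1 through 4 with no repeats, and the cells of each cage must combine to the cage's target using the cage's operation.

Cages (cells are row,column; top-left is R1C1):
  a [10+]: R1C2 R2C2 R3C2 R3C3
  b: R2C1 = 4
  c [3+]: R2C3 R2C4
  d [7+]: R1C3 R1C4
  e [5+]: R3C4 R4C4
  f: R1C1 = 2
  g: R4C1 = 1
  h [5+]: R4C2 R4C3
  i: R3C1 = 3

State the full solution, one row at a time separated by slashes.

2 1 4 3 / 4 3 1 2 / 3 4 2 1 / 1 2 3 4

Cage f is a single given cell; hence R1C1 = 2.
Cage b is given, so R2C1 = 4.
Cage i is a single given cell, which forces R3C1 = 3.
Cage g is given, leaving R4C1 = 1.
Row 1 needs a 1, and only R1C2 is open for it.
Cage a has sum 10, leaving R2C2 = 3.
Column 2 now contains 3, so R4C2 = 2.
2 is placed in row 4; hence R4C3 = 3.
Row 4 already has 3; hence R4C4 = 4.
Column 3 already has 3, so R1C3 = 4.
4 is placed in column 4, leaving R1C4 = 3.
Column 2 already has 2, so R3C2 = 4.
Cage a has sum 10, which forces R3C3 = 2.
The two cells of cage e must have sum 5, so R3C4 = 1.
Column 3 now contains 2; hence R2C3 = 1.
Column 4 already has 1, which forces R2C4 = 2.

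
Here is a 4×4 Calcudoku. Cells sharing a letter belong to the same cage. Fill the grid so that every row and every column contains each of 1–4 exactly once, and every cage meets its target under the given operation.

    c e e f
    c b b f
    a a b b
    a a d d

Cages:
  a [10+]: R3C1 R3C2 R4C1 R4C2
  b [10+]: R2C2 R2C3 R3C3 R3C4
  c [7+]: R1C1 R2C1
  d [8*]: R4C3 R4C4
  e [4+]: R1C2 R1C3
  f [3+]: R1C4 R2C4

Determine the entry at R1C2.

1

In row 1, 2 can only go at R1C4, so R1C4 = 2.
Column 4 already has 2; hence R2C4 = 1.
Cage d's pair has product 8, leaving R4C3 = 2.
Column 4 already has 2, leaving R4C4 = 4.
The 4 cells of cage b must have sum 10, leaving R2C2 = 2.
Cage b has sum 10; hence R2C3 = 4.
2 is placed in column 2; hence R3C2 = 4.
The 4 cells of cage b must have sum 10, which forces R3C3 = 1.
Column 4 already has 4, leaving R3C4 = 3.
Cage c's pair has sum 7, leaving R1C1 = 4.
Cage e needs two cells with sum 4, leaving R1C2 = 1.
Column 3 now contains 1, leaving R1C3 = 3.
4 is placed in row 2, so R2C1 = 3.
4 is placed in row 3, so R3C1 = 2.
3 is placed in column 1; hence R4C1 = 1.
Column 2 now contains 1; hence R4C2 = 3.
The full grid is 4 1 3 2 / 3 2 4 1 / 2 4 1 3 / 1 3 2 4.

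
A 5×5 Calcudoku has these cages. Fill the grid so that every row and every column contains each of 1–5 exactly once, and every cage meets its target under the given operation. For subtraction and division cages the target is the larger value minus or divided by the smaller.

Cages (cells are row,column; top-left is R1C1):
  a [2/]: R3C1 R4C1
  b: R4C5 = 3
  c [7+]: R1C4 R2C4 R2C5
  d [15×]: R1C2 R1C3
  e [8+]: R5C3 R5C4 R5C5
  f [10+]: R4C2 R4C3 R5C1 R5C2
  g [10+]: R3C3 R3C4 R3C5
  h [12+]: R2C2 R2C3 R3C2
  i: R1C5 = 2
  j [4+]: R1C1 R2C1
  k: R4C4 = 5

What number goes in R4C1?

4

Cage i is a single given cell; hence R1C5 = 2.
Cage k is given, so R4C4 = 5.
Cage b is a single given cell, leaving R4C5 = 3.
The 3 cells of cage c must have sum 7, which forces R2C4 = 2.
In row 1, 4 can only go at R1C4, so R1C4 = 4.
The 3 cells of cage c must have sum 7; hence R2C5 = 1.
The two cells of cage j must have sum 4, which forces R1C1 = 1.
Row 2 now contains 1, so R2C1 = 3.
Cage h has sum 12, so R3C2 = 3.
3 is placed in row 3, which forces R3C4 = 1.
Column 4 already has 1, leaving R5C4 = 3.
Column 2 already has 3, which forces R1C2 = 5.
Cage d's pair has product 15, leaving R1C3 = 3.
Column 2 now contains 5, leaving R2C2 = 4.
4 is placed in row 2, which forces R2C3 = 5.
Column 3 already has 5, so R3C3 = 4.
Row 3 now contains 4; hence R3C5 = 5.
The 3 cells of cage e must have sum 8, so R5C3 = 1.
The 3 cells of cage e must have sum 8; hence R5C5 = 4.
Row 3 now contains 4, which forces R3C1 = 2.
Cage a's pair has quotient 2, which forces R4C1 = 4.
Cage f needs sum 10, which forces R4C2 = 1.
Column 3 already has 1; hence R4C3 = 2.
Cage f needs sum 10, so R5C1 = 5.
1 is placed in row 5, which forces R5C2 = 2.
Completed grid: 1 5 3 4 2 / 3 4 5 2 1 / 2 3 4 1 5 / 4 1 2 5 3 / 5 2 1 3 4.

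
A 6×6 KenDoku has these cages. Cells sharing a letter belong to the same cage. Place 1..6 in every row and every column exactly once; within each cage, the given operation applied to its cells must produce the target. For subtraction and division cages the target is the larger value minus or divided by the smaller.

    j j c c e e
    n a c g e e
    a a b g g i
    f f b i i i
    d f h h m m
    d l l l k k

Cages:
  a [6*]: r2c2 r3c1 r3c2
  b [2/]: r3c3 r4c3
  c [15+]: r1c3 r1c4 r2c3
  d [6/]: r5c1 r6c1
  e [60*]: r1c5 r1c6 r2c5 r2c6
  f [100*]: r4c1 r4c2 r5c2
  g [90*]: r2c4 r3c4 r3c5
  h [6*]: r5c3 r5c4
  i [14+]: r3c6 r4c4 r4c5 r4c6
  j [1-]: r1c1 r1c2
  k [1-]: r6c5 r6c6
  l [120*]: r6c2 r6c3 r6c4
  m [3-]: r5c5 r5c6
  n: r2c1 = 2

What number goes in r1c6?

Cage n is given, so r2c1 = 2.
Cage f needs product 100, leaving r4c1 = 5.
Cage f needs product 100, which forces r4c2 = 4.
Cage f needs product 100, which forces r5c2 = 5.
Column 2 now contains 5, which forces r6c2 = 6.
Cage a needs product 6, so r3c2 = 2.
Cage d needs two cells with quotient 6, which forces r5c1 = 6.
Row 6 already has 6, which forces r6c1 = 1.
The two cells of cage j must have difference 1, which forces r1c1 = 4.
Column 2 now contains 2; hence r1c2 = 3.
Cage a needs product 6, which forces r2c2 = 1.
Column 1 now contains 1; hence r3c1 = 3.
Cage c needs sum 15, which forces r2c3 = 4.
Cage g needs product 90, leaving r2c4 = 3.
Column 4 already has 3, leaving r5c4 = 2.
Column 3 now contains 4, which forces r6c3 = 5.
Row 6 already has 5; hence r6c4 = 4.
Column 3 already has 5, which forces r1c3 = 6.
Cage c needs sum 15, which forces r1c4 = 5.
Column 3 already has 6, so r3c3 = 1.
5 is placed in column 4, which forces r3c4 = 6.
Row 3 already has 6; hence r3c5 = 5.
Row 3 now contains 5, which forces r3c6 = 4.
Column 4 now contains 6, leaving r4c4 = 1.
Row 5 now contains 2, which forces r5c3 = 3.
4 is placed in column 6; hence r5c6 = 1.
Cage e needs product 60, which forces r1c5 = 1.
Column 6 now contains 1; hence r1c6 = 2.
Column 5 now contains 5, which forces r2c5 = 6.
Cage e needs product 60, leaving r2c6 = 5.
Column 3 now contains 3, leaving r4c3 = 2.
6 is placed in column 5, which forces r4c5 = 3.
3 is placed in row 4, which forces r4c6 = 6.
Row 5 already has 1; hence r5c5 = 4.
Column 5 already has 3; hence r6c5 = 2.
2 is placed in column 6, so r6c6 = 3.
Completed grid: 4 3 6 5 1 2 / 2 1 4 3 6 5 / 3 2 1 6 5 4 / 5 4 2 1 3 6 / 6 5 3 2 4 1 / 1 6 5 4 2 3.

2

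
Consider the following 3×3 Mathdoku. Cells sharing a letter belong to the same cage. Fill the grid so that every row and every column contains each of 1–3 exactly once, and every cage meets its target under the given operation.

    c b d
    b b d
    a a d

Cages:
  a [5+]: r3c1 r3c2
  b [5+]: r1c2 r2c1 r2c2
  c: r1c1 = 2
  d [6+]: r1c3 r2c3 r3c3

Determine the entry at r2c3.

2

Cage c is a single given cell, which forces r1c1 = 2.
Row 1 now contains 2; hence r1c2 = 1.
1 is placed in row 1, which forces r1c3 = 3.
2 is placed in column 1; hence r2c1 = 1.
1 is placed in column 2, which forces r2c2 = 3.
Row 2 now contains 1, so r2c3 = 2.
2 is placed in column 1, so r3c1 = 3.
3 is placed in column 2, leaving r3c2 = 2.
Column 3 already has 2, leaving r3c3 = 1.
Completed grid: 2 1 3 / 1 3 2 / 3 2 1.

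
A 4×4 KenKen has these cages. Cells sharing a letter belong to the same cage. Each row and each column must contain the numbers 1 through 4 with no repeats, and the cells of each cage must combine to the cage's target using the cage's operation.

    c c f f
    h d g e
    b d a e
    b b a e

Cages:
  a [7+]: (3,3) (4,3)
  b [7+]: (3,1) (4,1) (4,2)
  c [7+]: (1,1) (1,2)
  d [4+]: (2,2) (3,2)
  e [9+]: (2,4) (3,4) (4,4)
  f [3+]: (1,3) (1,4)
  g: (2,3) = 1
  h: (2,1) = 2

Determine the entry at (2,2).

H is a freebie; hence (2,1) = 2.
G is a freebie, which forces (2,3) = 1.
Column 3 now contains 1, which forces (1,3) = 2.
The two cells of cage f must have sum 3; hence (1,4) = 1.
Row 2 already has 1, so (2,2) = 3.
3 is placed in row 2, leaving (2,4) = 4.
Cage d's pair has sum 4, which forces (3,2) = 1.
3 is placed in column 2, which forces (4,2) = 2.
Row 4 already has 2, so (4,4) = 3.
Cage c's pair has sum 7, leaving (1,1) = 3.
3 is placed in column 2, leaving (1,2) = 4.
The 3 cells of cage b must have sum 7, leaving (3,1) = 4.
Cage a's pair has sum 7; hence (3,3) = 3.
3 is placed in column 4; hence (3,4) = 2.
Cage b has sum 7, leaving (4,1) = 1.
3 is placed in row 4; hence (4,3) = 4.
Completed grid: 3 4 2 1 / 2 3 1 4 / 4 1 3 2 / 1 2 4 3.

3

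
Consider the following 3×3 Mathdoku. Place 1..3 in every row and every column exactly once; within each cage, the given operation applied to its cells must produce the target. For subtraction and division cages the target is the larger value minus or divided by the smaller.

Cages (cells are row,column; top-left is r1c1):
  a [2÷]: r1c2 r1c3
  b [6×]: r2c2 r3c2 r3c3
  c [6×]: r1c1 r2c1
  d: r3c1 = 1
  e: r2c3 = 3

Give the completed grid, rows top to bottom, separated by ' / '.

3 2 1 / 2 1 3 / 1 3 2

Cage e is a single given cell, so r2c3 = 3.
D is a freebie, so r3c1 = 1.
Row 3 already has 1; hence r3c3 = 2.
Cage c's pair has product 6, so r1c1 = 3.
Cage a needs two cells with quotient 2, so r1c2 = 2.
Column 3 now contains 2, leaving r1c3 = 1.
Row 2 now contains 3, which forces r2c1 = 2.
The 3 cells of cage b must have product 6, which forces r2c2 = 1.
Row 3 now contains 2; hence r3c2 = 3.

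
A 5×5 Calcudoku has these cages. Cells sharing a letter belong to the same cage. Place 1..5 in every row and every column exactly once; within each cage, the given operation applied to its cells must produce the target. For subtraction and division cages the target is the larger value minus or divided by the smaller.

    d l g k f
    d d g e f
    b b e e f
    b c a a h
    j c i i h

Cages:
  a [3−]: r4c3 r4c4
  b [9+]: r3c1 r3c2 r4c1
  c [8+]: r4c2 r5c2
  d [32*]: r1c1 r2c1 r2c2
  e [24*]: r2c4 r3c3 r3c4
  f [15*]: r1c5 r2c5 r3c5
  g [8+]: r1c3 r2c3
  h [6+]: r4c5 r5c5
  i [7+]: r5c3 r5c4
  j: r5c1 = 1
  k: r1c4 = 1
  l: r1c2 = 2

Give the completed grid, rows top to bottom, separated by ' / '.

4 2 3 1 5 / 2 4 5 3 1 / 5 1 4 2 3 / 3 5 1 4 2 / 1 3 2 5 4

Cage d needs product 32, which forces r1c1 = 4.
L is a freebie; hence r1c2 = 2.
Cage k is a single given cell, so r1c4 = 1.
The 3 cells of cage d must have product 32, so r2c1 = 2.
Cage d has product 32, leaving r2c2 = 4.
4 is placed in row 2; hence r2c4 = 3.
Cage j is a single given cell, leaving r5c1 = 1.
The two cells of cage g must have sum 8, leaving r1c3 = 3.
Row 1 now contains 3; hence r1c5 = 5.
3 is placed in row 2, leaving r2c3 = 5.
Column 5 now contains 5, so r2c5 = 1.
Cage b has sum 9, which forces r3c2 = 1.
1 is placed in column 5, so r3c5 = 3.
Column 3 already has 5, so r5c3 = 2.
Row 5 now contains 2, so r5c5 = 4.
Row 3 already has 3, which forces r3c1 = 5.
Column 3 already has 2, leaving r3c3 = 4.
Cage e has product 24, leaving r3c4 = 2.
The 3 cells of cage b must have sum 9, which forces r4c1 = 3.
3 is placed in row 4; hence r4c2 = 5.
Column 3 already has 2; hence r4c3 = 1.
Cage a's pair has difference 3, which forces r4c4 = 4.
Column 5 now contains 4, leaving r4c5 = 2.
Column 2 already has 5, leaving r5c2 = 3.
4 is placed in row 5, leaving r5c4 = 5.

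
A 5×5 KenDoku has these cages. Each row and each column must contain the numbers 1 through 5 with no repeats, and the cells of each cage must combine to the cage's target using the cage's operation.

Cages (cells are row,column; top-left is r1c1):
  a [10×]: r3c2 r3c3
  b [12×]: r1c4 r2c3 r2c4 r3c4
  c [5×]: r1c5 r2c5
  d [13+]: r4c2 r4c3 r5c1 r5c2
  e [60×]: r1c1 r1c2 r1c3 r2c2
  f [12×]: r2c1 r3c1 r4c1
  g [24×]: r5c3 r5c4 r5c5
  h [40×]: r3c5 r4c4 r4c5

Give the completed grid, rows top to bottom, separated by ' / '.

2 3 5 4 1 / 4 2 1 3 5 / 3 5 2 1 4 / 1 4 3 5 2 / 5 1 4 2 3

The only place for 5 in column 4 is r4c4.
The only place for 3 in column 5 is r5c5.
{2, 5} are confined to r3c2 and r3c3 in row 3, so r3c5 = 4.
Cage h has product 40, which forces r4c5 = 2.
Row 4 needs a 1, and only r4c1 is open for it.
Cage f needs product 12, leaving r2c1 = 4.
Column 1 now contains 1, leaving r3c1 = 3.
Row 3 now contains 3, so r3c4 = 1.
Column 1 now contains 1, which forces r5c1 = 5.
The 4 cells of cage d must have sum 13; hence r5c2 = 1.
5 is placed in column 1, so r1c1 = 2.
2 is placed in row 1, leaving r1c4 = 4.
The 4 cells of cage e must have product 60, so r2c2 = 2.
Row 2 already has 2, which forces r2c3 = 1.
Column 4 now contains 1, which forces r2c4 = 3.
1 is placed in row 2, so r2c5 = 5.
Column 2 already has 2, so r3c2 = 5.
Row 3 already has 5, leaving r3c3 = 2.
Column 3 already has 2, so r5c3 = 4.
Column 4 already has 4; hence r5c4 = 2.
Column 2 already has 5, which forces r1c2 = 3.
Cage e has product 60; hence r1c3 = 5.
Column 5 already has 5, so r1c5 = 1.
Cage d has sum 13; hence r4c2 = 4.
4 is placed in column 3, so r4c3 = 3.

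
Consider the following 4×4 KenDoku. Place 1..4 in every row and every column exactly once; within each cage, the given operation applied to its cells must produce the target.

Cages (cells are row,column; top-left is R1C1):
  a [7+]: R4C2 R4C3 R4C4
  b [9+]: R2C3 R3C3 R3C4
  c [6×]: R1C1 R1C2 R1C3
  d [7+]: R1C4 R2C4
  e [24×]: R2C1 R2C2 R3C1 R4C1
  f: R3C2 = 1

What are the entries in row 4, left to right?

3 4 2 1

Cage f is a single given cell, which forces R3C2 = 1.
In row 1, 4 can only go at R1C4, so R1C4 = 4.
4 is placed in column 4, leaving R2C4 = 3.
Column 4 now contains 3, so R3C4 = 2.
Column 4 already has 2, which forces R4C4 = 1.
The 4 cells of cage e must have product 24, so R2C1 = 1.
Cage b needs sum 9, leaving R2C3 = 4.
The 3 cells of cage b must have sum 9; hence R3C3 = 3.
4 is placed in column 3, so R4C3 = 2.
2 is placed in column 3; hence R1C3 = 1.
4 is placed in row 2; hence R2C2 = 2.
Row 3 already has 3, so R3C1 = 4.
Cage e needs product 24, so R4C1 = 3.
Row 4 now contains 2, which forces R4C2 = 4.
3 is placed in column 1, so R1C1 = 2.
2 is placed in column 2; hence R1C2 = 3.
Completed grid: 2 3 1 4 / 1 2 4 3 / 4 1 3 2 / 3 4 2 1.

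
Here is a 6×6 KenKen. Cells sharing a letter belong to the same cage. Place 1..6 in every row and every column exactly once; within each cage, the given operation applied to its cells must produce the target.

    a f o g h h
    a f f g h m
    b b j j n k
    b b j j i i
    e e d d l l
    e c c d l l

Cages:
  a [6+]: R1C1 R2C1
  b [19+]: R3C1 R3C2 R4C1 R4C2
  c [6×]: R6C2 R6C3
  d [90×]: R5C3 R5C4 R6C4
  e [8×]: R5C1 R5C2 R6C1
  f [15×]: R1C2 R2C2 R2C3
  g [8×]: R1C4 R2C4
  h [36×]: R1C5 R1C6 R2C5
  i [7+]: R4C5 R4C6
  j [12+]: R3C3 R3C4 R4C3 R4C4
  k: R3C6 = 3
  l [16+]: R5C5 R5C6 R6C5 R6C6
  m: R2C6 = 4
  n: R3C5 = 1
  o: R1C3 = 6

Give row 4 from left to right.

3 6 4 1 2 5

Cage o is a single given cell, which forces R1C3 = 6.
Cage m is given, so R2C6 = 4.
N is a freebie, leaving R3C5 = 1.
K is a freebie, so R3C6 = 3.
Cage g's pair has product 8, leaving R1C4 = 4.
The 3 cells of cage h must have product 36, which forces R1C5 = 3.
Column 6 now contains 3, leaving R1C6 = 2.
Row 2 already has 4, so R2C4 = 2.
Cage h has product 36, which forces R2C5 = 6.
Cage i needs two cells with sum 7, leaving R4C5 = 2.
The two cells of cage i must have sum 7, which forces R4C6 = 5.
Cage j needs sum 12, so R3C3 = 2.
Column 1 needs a 3, and only R4C1 is open for it.
Cage b has sum 19, leaving R3C1 = 6.
Cage b needs sum 19; hence R3C2 = 4.
The 4 cells of cage j must have sum 12, so R3C4 = 5.
Cage b needs sum 19; hence R4C2 = 6.
Cage j needs sum 12, which forces R4C3 = 4.
Row 4 now contains 3, which forces R4C4 = 1.
Column 2 already has 6, so R6C2 = 2.
Cage e has product 8, so R5C1 = 2.
Column 2 already has 2, leaving R5C2 = 1.
Cage d has product 90; hence R5C3 = 5.
Row 5 already has 5, which forces R5C5 = 4.
Row 5 already has 1, which forces R5C6 = 6.
Cage e needs product 8; hence R6C1 = 4.
Cage c needs two cells with product 6, which forces R6C3 = 3.
3 is placed in row 6, so R6C4 = 6.
Column 5 already has 4, leaving R6C5 = 5.
Column 6 now contains 6, leaving R6C6 = 1.
1 is placed in column 2, leaving R1C2 = 5.
Cage f needs product 15, leaving R2C2 = 3.
Column 3 now contains 3, so R2C3 = 1.
6 is placed in row 5; hence R5C4 = 3.
Row 1 already has 5, which forces R1C1 = 1.
1 is placed in row 2, leaving R2C1 = 5.
Completed grid: 1 5 6 4 3 2 / 5 3 1 2 6 4 / 6 4 2 5 1 3 / 3 6 4 1 2 5 / 2 1 5 3 4 6 / 4 2 3 6 5 1.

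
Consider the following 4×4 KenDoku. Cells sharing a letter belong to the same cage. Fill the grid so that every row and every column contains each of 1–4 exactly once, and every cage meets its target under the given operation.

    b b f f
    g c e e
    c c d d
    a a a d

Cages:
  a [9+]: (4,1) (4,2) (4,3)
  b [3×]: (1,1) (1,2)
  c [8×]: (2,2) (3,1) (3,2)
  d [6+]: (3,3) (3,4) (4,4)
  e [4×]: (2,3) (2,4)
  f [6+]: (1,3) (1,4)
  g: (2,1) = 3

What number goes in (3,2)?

1

G is a freebie, so (2,1) = 3.
Column 1 now contains 3, which forces (1,1) = 1.
Cage b needs two cells with product 3, so (1,2) = 3.
Cage a has sum 9, so (4,3) = 3.
In row 2, 2 can only go at (2,2), so (2,2) = 2.
Cage c has product 8, leaving (3,1) = 4.
Cage c has product 8, so (3,2) = 1.
Row 3 now contains 1, so (3,3) = 2.
Row 3 now contains 4; hence (3,4) = 3.
Cage a has sum 9, so (4,1) = 2.
2 is placed in column 2, so (4,2) = 4.
Row 4 now contains 2; hence (4,4) = 1.
Column 3 now contains 2; hence (1,3) = 4.
Cage f's pair has sum 6; hence (1,4) = 2.
Cage e needs two cells with product 4; hence (2,3) = 1.
1 is placed in column 4; hence (2,4) = 4.
Completed grid: 1 3 4 2 / 3 2 1 4 / 4 1 2 3 / 2 4 3 1.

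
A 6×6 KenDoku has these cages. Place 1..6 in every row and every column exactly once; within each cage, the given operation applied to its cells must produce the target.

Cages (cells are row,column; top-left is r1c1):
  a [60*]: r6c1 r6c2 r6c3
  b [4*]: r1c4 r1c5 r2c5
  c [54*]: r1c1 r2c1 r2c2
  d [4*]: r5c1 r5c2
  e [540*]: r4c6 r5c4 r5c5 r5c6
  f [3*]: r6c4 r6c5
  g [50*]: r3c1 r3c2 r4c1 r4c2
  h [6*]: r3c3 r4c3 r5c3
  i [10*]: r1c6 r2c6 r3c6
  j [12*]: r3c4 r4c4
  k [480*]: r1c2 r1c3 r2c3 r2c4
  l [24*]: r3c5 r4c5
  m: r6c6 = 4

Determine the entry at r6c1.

Cage c has product 54, so r1c1 = 3.
Cage c needs product 54, so r2c1 = 6.
The 3 cells of cage c must have product 54, so r2c2 = 3.
The 4 cells of cage e must have product 540, leaving r4c6 = 6.
Cage m is given, so r6c6 = 4.
Cage l needs two cells with product 24, leaving r3c5 = 6.
6 is placed in row 4; hence r4c5 = 4.
Cage b has product 4, leaving r1c4 = 2.
Column 5 now contains 4; hence r1c5 = 1.
Row 1 already has 1, leaving r1c6 = 5.
Cage b needs product 4, so r2c5 = 2.
Row 2 already has 2, so r2c6 = 1.
Cage j's pair has product 12, leaving r3c4 = 4.
Column 6 now contains 1, so r3c6 = 2.
The two cells of cage j must have product 12, leaving r4c4 = 3.
Cage e needs product 540, leaving r5c4 = 6.
5 is placed in column 6, which forces r5c6 = 3.
3 is placed in column 4; hence r6c4 = 1.
1 is placed in column 5; hence r6c5 = 3.
Cage k has product 480, leaving r1c2 = 4.
Cage k has product 480, which forces r1c3 = 6.
Cage k has product 480, leaving r2c3 = 4.
Column 4 already has 4, which forces r2c4 = 5.
Cage h has product 6, so r3c3 = 3.
Column 2 already has 4, so r5c2 = 1.
1 is placed in row 5; hence r5c3 = 2.
3 is placed in row 5, so r5c5 = 5.
Column 3 already has 2, which forces r6c3 = 5.
The 4 cells of cage g must have product 50, which forces r3c1 = 1.
Column 2 already has 1, leaving r3c2 = 5.
Cage g needs product 50, which forces r4c1 = 5.
The 4 cells of cage g must have product 50; hence r4c2 = 2.
Column 3 already has 2, leaving r4c3 = 1.
1 is placed in row 5, which forces r5c1 = 4.
5 is placed in row 6, leaving r6c1 = 2.
Cage a has product 60; hence r6c2 = 6.
Filled in: 3 4 6 2 1 5 / 6 3 4 5 2 1 / 1 5 3 4 6 2 / 5 2 1 3 4 6 / 4 1 2 6 5 3 / 2 6 5 1 3 4.

2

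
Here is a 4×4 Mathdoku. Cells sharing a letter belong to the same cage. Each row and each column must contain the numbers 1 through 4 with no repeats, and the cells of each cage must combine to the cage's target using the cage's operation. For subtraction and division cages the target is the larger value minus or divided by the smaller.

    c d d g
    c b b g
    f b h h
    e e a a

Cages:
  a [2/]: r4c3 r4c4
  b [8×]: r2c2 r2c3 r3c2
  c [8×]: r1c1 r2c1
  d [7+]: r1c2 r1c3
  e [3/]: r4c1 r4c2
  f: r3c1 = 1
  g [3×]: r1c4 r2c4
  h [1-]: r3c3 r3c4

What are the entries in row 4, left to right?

3 1 2 4

Cage f is given; hence r3c1 = 1.
1 is placed in column 1, leaving r4c1 = 3.
Row 4 now contains 3, so r4c2 = 1.
Cage b has product 8, leaving r2c3 = 1.
Row 2 now contains 1; hence r2c4 = 3.
Column 4 already has 3, which forces r1c4 = 1.
The two cells of cage h must have difference 1, which forces r3c3 = 3.
The two cells of cage d must have sum 7; hence r1c2 = 3.
3 is placed in column 3, which forces r1c3 = 4.
4 is placed in column 3, so r4c3 = 2.
2 is placed in row 4, so r4c4 = 4.
Row 1 already has 4, so r1c1 = 2.
Cage c's pair has product 8; hence r2c1 = 4.
Row 2 already has 4, leaving r2c2 = 2.
2 is placed in column 2; hence r3c2 = 4.
Column 4 already has 4, leaving r3c4 = 2.
Completed grid: 2 3 4 1 / 4 2 1 3 / 1 4 3 2 / 3 1 2 4.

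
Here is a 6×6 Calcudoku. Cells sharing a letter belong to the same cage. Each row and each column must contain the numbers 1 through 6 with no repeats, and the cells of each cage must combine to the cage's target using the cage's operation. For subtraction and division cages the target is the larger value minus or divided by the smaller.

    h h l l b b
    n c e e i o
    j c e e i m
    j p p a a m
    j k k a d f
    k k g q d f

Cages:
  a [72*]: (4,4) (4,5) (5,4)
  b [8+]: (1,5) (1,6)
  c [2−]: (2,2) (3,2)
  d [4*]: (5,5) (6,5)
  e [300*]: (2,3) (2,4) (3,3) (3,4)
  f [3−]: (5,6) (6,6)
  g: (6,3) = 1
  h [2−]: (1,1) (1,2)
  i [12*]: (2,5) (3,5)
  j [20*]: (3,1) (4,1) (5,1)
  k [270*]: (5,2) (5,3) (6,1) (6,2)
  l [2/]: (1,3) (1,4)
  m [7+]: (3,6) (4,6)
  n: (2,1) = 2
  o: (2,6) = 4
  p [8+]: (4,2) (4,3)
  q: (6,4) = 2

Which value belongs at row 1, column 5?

Cage n is given, so (2,1) = 2.
Cage o is a single given cell, leaving (2,6) = 4.
Cage g is given, so (6,3) = 1.
Q is a freebie, so (6,4) = 2.
Row 6 already has 1, which forces (6,5) = 4.
The two cells of cage i must have product 12, so (2,5) = 6.
The two cells of cage i must have product 12, which forces (3,5) = 2.
Column 5 already has 6; hence (4,5) = 3.
Column 5 now contains 4, leaving (5,5) = 1.
3 is placed in column 5, so (1,5) = 5.
Cage b needs two cells with sum 8, leaving (1,6) = 3.
Cage l's pair has quotient 2, which forces (1,3) = 2.
2 is placed in column 3, leaving (4,3) = 6.
Row 4 now contains 6, leaving (4,4) = 4.
4 is placed in column 4; hence (5,4) = 6.
Cage f's pair has difference 3, so (5,6) = 2.
Cage f's pair has difference 3, leaving (6,6) = 5.
4 is placed in column 4, which forces (1,4) = 1.
Cage e needs product 300, so (2,3) = 5.
The 4 cells of cage e must have product 300, so (2,4) = 3.
Cage e has product 300, so (3,3) = 4.
4 is placed in column 4, which forces (3,4) = 5.
Cage m's pair has sum 7; hence (3,6) = 6.
Row 4 now contains 6, so (4,2) = 2.
Column 6 already has 2, so (4,6) = 1.
5 is placed in column 3, leaving (5,3) = 3.
Row 2 already has 3, so (2,2) = 1.
5 is placed in row 3, leaving (3,1) = 1.
Cage c needs two cells with difference 2, which forces (3,2) = 3.
1 is placed in row 4, so (4,1) = 5.
Cage j has product 20, leaving (5,1) = 4.
3 is placed in row 5, leaving (5,2) = 5.
3 is placed in column 2, which forces (6,2) = 6.
4 is placed in column 1; hence (1,1) = 6.
Column 2 already has 6, so (1,2) = 4.
Row 6 already has 6, so (6,1) = 3.
Completed grid: 6 4 2 1 5 3 / 2 1 5 3 6 4 / 1 3 4 5 2 6 / 5 2 6 4 3 1 / 4 5 3 6 1 2 / 3 6 1 2 4 5.

5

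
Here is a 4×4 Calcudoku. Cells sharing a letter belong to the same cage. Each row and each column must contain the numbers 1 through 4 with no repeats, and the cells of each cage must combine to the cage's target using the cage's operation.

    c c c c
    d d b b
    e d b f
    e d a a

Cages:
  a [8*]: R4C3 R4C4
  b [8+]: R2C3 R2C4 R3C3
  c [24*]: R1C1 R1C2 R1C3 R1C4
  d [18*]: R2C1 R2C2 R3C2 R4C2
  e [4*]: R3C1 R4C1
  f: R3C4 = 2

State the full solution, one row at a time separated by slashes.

2 4 1 3 / 3 2 4 1 / 4 1 3 2 / 1 3 2 4

Cage d has product 18, so R2C1 = 3.
Cage f is given; hence R3C4 = 2.
2 is placed in column 4; hence R4C4 = 4.
The 3 cells of cage b must have sum 8, so R2C3 = 4.
Column 4 now contains 4; hence R2C4 = 1.
Cage e needs two cells with product 4, leaving R3C1 = 4.
Cage b needs sum 8, so R3C3 = 3.
4 is placed in row 4; hence R4C1 = 1.
4 is placed in row 4, which forces R4C3 = 2.
Column 1 already has 1, so R1C1 = 2.
The 4 cells of cage c must have product 24; hence R1C2 = 4.
Column 3 already has 2, which forces R1C3 = 1.
Column 4 already has 1, which forces R1C4 = 3.
Row 2 already has 1, which forces R2C2 = 2.
3 is placed in row 3, so R3C2 = 1.
Row 4 already has 2, which forces R4C2 = 3.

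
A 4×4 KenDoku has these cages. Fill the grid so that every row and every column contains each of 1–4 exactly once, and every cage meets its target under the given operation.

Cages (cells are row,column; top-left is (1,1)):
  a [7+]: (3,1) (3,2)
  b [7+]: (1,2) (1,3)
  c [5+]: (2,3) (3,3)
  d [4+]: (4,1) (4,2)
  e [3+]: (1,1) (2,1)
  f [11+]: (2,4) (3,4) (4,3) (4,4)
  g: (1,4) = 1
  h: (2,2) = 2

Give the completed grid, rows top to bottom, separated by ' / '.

Cage g is a single given cell, leaving (1,4) = 1.
Cage h is given; hence (2,2) = 2.
1 is placed in row 1, leaving (1,1) = 2.
Row 2 already has 2; hence (2,1) = 1.
The 4 cells of cage f must have sum 11, leaving (3,4) = 2.
1 is placed in column 1; hence (4,1) = 3.
3 is placed in row 4; hence (4,2) = 1.
Cage f needs sum 11; hence (4,3) = 2.
3 is placed in row 4, leaving (4,4) = 4.
The two cells of cage c must have sum 5, leaving (2,3) = 4.
4 is placed in column 4; hence (2,4) = 3.
Column 1 already has 3; hence (3,1) = 4.
The two cells of cage a must have sum 7, leaving (3,2) = 3.
Cage c's pair has sum 5, so (3,3) = 1.
3 is placed in column 2; hence (1,2) = 4.
Column 3 already has 4, which forces (1,3) = 3.

2 4 3 1 / 1 2 4 3 / 4 3 1 2 / 3 1 2 4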